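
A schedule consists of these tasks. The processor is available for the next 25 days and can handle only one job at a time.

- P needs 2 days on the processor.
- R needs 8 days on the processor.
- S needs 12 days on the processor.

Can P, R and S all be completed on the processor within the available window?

Yes

Running back to back, the jobs need 2 + 8 + 12 = 22 days on the processor.
Since 22 ≤ 25, they fit within the window.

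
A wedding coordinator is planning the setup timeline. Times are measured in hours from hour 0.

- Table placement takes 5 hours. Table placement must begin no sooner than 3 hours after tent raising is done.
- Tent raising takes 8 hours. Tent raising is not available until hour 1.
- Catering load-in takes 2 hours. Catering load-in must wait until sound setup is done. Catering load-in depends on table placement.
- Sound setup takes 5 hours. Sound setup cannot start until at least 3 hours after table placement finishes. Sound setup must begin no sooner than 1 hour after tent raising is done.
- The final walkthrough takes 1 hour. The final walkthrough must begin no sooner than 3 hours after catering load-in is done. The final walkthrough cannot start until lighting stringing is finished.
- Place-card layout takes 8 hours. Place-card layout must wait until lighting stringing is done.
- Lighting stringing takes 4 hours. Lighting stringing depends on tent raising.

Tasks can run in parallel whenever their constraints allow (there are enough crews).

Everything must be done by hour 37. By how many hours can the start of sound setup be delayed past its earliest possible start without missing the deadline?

After its own release at hour 1, tent raising can start at hour 1 and finishes at hour 9.
After tent raising (finishes hour 9, plus 3-hour gap → hour 12), table placement can start at hour 12 and finishes at hour 17.
For sound setup: table placement (finishes hour 17, plus 3-hour gap → hour 20); tent raising (finishes hour 9, plus 1-hour gap → hour 10). Taking the maximum gives a start of hour 20, and it finishes at 20 + 5 = hour 25.

Working backward from the deadline:
The final walkthrough must finish by hour 37; it takes 1 hour, so it must start by 37 − 1 = hour 36.
Catering load-in feeds into the final walkthrough (must start by hour 36, minus 3-hour gap → hour 33); so catering load-in must finish by hour 33 and therefore start by hour 31.
Since catering load-in (must start by hour 31) depends on it, sound setup must finish by hour 31. Backing off its 5-hour duration gives a latest start of hour 26.
So sound setup can start as early as hour 20 and as late as hour 26, giving 26 − 20 = 6 hours of slack.

6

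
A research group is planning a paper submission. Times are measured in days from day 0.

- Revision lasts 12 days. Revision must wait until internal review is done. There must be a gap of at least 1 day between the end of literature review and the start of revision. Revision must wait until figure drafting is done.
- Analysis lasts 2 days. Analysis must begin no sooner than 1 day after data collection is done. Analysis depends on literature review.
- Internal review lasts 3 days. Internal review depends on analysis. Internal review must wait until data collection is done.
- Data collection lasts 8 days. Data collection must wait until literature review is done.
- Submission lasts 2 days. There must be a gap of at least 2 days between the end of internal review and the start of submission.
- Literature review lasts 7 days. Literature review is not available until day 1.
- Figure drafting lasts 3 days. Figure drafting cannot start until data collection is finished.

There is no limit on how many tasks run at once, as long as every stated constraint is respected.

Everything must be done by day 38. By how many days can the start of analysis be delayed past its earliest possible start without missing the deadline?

4

Literature review waits on its own release at day 1, so it starts at day 1 and finishes at 1 + 7 = day 8.
Data collection cannot begin until literature review (finishes day 8). It runs from day 8 to 8 + 8 = day 16.
Analysis cannot start until data collection (finishes day 16, plus 1-day gap → day 17); literature review (finishes day 8). The controlling bound is day 17, so analysis finishes at 17 + 2 = day 19.

Working backward from the deadline:
Revision must finish by day 38; it takes 12 days, so it must start by 38 − 12 = day 26.
Submission must finish by day 38; it takes 2 days, so it must start by 38 − 2 = day 36.
Internal review must finish in time for revision (must start by day 26); submission (must start by day 36, minus 2-day gap → day 34). The tightest is day 26, so internal review must start by 26 − 3 = day 23.
Analysis has to be done before internal review (must start by day 23). That means finishing by day 23, i.e. starting by 23 − 2 = day 21.
So analysis can start as early as day 17 and as late as day 21, giving 21 − 17 = 4 days of slack.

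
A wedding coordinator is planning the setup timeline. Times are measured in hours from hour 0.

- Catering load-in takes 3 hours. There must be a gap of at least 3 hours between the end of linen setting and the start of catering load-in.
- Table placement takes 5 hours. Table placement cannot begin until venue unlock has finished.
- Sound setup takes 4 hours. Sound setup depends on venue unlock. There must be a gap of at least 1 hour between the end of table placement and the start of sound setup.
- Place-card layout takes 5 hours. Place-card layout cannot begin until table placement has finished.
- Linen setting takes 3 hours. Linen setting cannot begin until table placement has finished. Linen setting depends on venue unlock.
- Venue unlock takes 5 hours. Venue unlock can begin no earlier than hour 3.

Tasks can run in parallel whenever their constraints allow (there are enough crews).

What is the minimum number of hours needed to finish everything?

After its own release at hour 3, venue unlock can start at hour 3 and finishes at hour 8.
Table placement cannot begin until venue unlock (finishes hour 8). It runs from hour 8 to 8 + 5 = hour 13.
Place-card layout waits on table placement (finishes hour 13), so it starts at hour 13 and finishes at 13 + 5 = hour 18.
For sound setup: venue unlock (finishes hour 8); table placement (finishes hour 13, plus 1-hour gap → hour 14). Taking the maximum gives a start of hour 14, and it finishes at 14 + 4 = hour 18.
Linen setting cannot start until table placement (finishes hour 13); venue unlock (finishes hour 8). The controlling bound is hour 13, so linen setting finishes at 13 + 3 = hour 16.
After linen setting (finishes hour 16, plus 3-hour gap → hour 19), catering load-in can start at hour 19 and finishes at hour 22.
All tasks are finished once the last one completes. Finish times: Venue unlock at 8, Table placement at 13, Linen setting at 16, Sound setup at 18, Catering load-in at 22, Place-card layout at 18. The latest is hour 22.

22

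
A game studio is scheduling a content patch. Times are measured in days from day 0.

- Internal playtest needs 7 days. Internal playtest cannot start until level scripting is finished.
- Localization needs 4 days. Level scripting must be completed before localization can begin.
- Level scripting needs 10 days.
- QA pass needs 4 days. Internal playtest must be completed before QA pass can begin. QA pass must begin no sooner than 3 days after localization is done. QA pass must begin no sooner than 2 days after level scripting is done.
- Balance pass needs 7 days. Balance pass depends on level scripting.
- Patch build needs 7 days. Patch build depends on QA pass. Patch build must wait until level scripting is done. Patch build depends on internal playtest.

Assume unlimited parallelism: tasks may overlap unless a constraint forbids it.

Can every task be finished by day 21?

No

Level scripting has no prerequisites, so it starts at day 0 and finishes at day 10.
After level scripting (finishes day 10), localization can start at day 10 and finishes at day 14.
Balance pass cannot begin until level scripting (finishes day 10). It runs from day 10 to 10 + 7 = day 17.
Internal playtest cannot begin until level scripting (finishes day 10). It runs from day 10 to 10 + 7 = day 17.
For QA pass: internal playtest (finishes day 17); localization (finishes day 14, plus 3-day gap → day 17); level scripting (finishes day 10, plus 2-day gap → day 12). Taking the maximum gives a start of day 17, and it finishes at 17 + 4 = day 21.
Patch build needs all of QA pass (finishes day 21); level scripting (finishes day 10); internal playtest (finishes day 17). That puts its earliest start at day 21; it finishes at 21 + 7 = day 28.
The earliest everything can be done is day 28, which is after the deadline of 21, so it is not possible.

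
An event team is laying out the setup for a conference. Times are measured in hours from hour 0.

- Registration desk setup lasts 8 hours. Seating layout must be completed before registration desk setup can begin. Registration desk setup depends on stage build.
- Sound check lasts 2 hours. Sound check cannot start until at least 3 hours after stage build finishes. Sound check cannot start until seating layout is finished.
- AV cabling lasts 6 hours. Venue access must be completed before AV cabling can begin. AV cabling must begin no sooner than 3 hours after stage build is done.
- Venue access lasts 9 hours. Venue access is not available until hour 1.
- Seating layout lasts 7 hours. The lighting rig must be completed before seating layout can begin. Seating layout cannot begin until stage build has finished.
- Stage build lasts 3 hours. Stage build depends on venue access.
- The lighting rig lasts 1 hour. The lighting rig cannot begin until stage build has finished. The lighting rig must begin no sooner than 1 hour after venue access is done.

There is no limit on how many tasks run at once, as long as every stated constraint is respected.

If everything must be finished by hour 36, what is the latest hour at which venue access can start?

Nothing follows registration desk setup; the deadline of hour 36 is its only limit. It must start by 36 − 8 = hour 28.
To finish by hour 36, sound check (duration 2) must start no later than hour 34.
Seating layout must finish in time for registration desk setup (must start by hour 28); sound check (must start by hour 34). The tightest is hour 28, so seating layout must start by 28 − 7 = hour 21.
The lighting rig must finish before seating layout (must start by hour 21). With a 1-hour duration, the lighting rig must start by 21 − 1 = hour 20.
AV cabling must finish by hour 36; it takes 6 hours, so it must start by 36 − 6 = hour 30.
Stage build feeds the lighting rig (must start by hour 20); AV cabling (must start by hour 30, minus 3-hour gap → hour 27); seating layout (must start by hour 21); registration desk setup (must start by hour 28); sound check (must start by hour 34, minus 3-hour gap → hour 31). Taking the minimum, stage build must finish by hour 20 and start by 20 − 3 = hour 17.
Venue access has several dependents: stage build (must start by hour 17); the lighting rig (must start by hour 20, minus 1-hour gap → hour 19); AV cabling (must start by hour 30). The earliest of those limits is hour 17, so venue access must start by 17 − 9 = hour 8.

8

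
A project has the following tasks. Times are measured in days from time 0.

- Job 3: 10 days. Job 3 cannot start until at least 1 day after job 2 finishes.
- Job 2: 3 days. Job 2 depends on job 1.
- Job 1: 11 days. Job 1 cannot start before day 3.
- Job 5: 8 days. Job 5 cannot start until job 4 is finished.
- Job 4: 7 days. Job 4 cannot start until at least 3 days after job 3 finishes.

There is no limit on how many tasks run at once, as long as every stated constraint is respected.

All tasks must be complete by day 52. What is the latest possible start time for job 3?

To finish by day 52, job 5 (duration 8) must start no later than day 44.
Job 4 must finish before job 5 (must start by day 44). With a 7-day duration, job 4 must start by 44 − 7 = day 37.
Job 3 has to be done before job 4 (must start by day 37, minus 3-day gap → day 34). That means finishing by day 34, i.e. starting by 34 − 10 = day 24.

24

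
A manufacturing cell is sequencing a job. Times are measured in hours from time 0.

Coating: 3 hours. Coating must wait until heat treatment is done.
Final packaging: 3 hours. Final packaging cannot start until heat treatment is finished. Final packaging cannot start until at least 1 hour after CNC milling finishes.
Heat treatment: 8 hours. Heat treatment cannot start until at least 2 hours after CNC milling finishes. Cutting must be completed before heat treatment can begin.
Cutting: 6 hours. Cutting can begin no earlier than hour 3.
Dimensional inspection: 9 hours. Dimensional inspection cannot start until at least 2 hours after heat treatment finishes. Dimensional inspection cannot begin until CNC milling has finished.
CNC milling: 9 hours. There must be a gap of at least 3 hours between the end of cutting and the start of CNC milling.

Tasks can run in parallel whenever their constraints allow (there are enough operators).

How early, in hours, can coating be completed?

34

After its own release at hour 3, cutting can start at hour 3 and finishes at hour 9.
After cutting (finishes hour 9, plus 3-hour gap → hour 12), CNC milling can start at hour 12 and finishes at hour 21.
Heat treatment has to wait for CNC milling (finishes hour 21, plus 2-hour gap → hour 23); cutting (finishes hour 9). The latest of these is hour 23, so heat treatment runs hour 23 to 23 + 8 = hour 31.
Coating waits on heat treatment (finishes hour 31), so it starts at hour 31 and finishes at 31 + 3 = hour 34.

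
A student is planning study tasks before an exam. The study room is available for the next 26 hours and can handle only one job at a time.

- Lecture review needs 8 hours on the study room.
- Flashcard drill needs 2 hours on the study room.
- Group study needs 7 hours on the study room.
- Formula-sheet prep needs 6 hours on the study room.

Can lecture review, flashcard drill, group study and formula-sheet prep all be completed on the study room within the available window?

Running back to back, the jobs need 8 + 2 + 7 + 6 = 23 hours on the study room.
Since 23 ≤ 26, they fit within the window.

Yes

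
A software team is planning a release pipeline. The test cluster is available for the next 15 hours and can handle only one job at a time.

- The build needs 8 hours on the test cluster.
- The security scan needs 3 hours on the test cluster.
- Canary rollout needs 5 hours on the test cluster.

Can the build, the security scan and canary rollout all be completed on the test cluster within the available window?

Running back to back, the jobs need 8 + 3 + 5 = 16 hours on the test cluster.
Since 16 > 15, they cannot all fit.

No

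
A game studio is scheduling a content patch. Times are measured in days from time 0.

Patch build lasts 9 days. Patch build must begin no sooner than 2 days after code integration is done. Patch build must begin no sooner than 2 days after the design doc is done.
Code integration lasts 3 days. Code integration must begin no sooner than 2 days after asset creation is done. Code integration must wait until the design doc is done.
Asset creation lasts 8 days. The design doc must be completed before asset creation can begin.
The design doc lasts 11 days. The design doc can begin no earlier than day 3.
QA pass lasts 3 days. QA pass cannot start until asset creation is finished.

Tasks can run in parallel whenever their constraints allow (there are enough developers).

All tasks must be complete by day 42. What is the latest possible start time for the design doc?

7

Patch build must finish by day 42; it takes 9 days, so it must start by 42 − 9 = day 33.
Code integration has to be done before patch build (must start by day 33, minus 2-day gap → day 31). That means finishing by day 31, i.e. starting by 31 − 3 = day 28.
Nothing follows QA pass; the deadline of day 42 is its only limit. It must start by 42 − 3 = day 39.
For asset creation: code integration (must start by day 28, minus 2-day gap → day 26); QA pass (must start by day 39). The most restrictive is day 26; with an 8-day duration, asset creation must start by day 18.
The design doc feeds asset creation (must start by day 18); code integration (must start by day 28); patch build (must start by day 33, minus 2-day gap → day 31). Taking the minimum, the design doc must finish by day 18 and start by 18 − 11 = day 7.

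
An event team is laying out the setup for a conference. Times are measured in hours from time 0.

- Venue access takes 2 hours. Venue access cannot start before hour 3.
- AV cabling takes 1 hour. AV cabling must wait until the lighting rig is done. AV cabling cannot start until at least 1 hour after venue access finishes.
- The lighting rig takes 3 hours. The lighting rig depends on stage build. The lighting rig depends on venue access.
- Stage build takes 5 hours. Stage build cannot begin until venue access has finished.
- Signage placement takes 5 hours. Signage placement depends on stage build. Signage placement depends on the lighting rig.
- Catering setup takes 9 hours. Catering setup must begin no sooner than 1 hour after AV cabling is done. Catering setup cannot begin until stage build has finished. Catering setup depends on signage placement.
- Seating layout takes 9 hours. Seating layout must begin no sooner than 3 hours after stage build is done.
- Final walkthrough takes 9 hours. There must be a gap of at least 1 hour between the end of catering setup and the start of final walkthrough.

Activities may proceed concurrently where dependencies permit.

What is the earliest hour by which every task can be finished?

Venue access waits on its own release at hour 3, so it starts at hour 3 and finishes at 3 + 2 = hour 5.
Stage build waits on venue access (finishes hour 5), so it starts at hour 5 and finishes at 5 + 5 = hour 10.
Seating layout cannot begin until stage build (finishes hour 10, plus 3-hour gap → hour 13). It runs from hour 13 to 13 + 9 = hour 22.
For the lighting rig: stage build (finishes hour 10); venue access (finishes hour 5). Taking the maximum gives a start of hour 10, and it finishes at 10 + 3 = hour 13.
Signage placement needs all of stage build (finishes hour 10); the lighting rig (finishes hour 13). That puts its earliest start at hour 13; it finishes at 13 + 5 = hour 18.
AV cabling cannot start until the lighting rig (finishes hour 13); venue access (finishes hour 5, plus 1-hour gap → hour 6). The controlling bound is hour 13, so AV cabling finishes at 13 + 1 = hour 14.
Catering setup needs all of AV cabling (finishes hour 14, plus 1-hour gap → hour 15); stage build (finishes hour 10); signage placement (finishes hour 18). That puts its earliest start at hour 18; it finishes at 18 + 9 = hour 27.
Final walkthrough cannot begin until catering setup (finishes hour 27, plus 1-hour gap → hour 28). It runs from hour 28 to 28 + 9 = hour 37.
All tasks are finished once the last one completes. Finish times: Venue access at 5, Stage build at 10, The lighting rig at 13, AV cabling at 14, Seating layout at 22, Signage placement at 18, Catering setup at 27, Final walkthrough at 37. The latest is hour 37.

37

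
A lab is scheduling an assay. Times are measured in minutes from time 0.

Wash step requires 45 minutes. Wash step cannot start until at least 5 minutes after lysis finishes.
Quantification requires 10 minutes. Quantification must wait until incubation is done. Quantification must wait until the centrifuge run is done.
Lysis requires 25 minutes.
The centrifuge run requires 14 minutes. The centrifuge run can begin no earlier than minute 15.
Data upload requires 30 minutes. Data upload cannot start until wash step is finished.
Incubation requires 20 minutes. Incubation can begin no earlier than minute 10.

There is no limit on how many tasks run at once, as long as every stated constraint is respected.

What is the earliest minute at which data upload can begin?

Nothing blocks lysis, so it runs from minute 0 to minute 25.
Wash step waits on lysis (finishes minute 25, plus 5-minute gap → minute 30), so it starts at minute 30 and finishes at 30 + 45 = minute 75.
Data upload waits on wash step (finishes minute 75), so the earliest it can start is minute 75.

75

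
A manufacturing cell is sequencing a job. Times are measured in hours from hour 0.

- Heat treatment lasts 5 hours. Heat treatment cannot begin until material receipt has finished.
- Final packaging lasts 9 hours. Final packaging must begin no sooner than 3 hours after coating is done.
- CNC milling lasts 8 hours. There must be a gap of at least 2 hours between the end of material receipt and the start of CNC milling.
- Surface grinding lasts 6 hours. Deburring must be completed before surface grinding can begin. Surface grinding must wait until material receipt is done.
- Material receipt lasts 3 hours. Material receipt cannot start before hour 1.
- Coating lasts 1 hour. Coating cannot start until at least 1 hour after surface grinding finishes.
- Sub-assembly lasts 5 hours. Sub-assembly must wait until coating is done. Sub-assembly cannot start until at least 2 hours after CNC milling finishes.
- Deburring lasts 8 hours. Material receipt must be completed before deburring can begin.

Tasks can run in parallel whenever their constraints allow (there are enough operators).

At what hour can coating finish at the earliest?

Material receipt cannot begin until its own release at hour 1. It runs from hour 1 to 1 + 3 = hour 4.
After material receipt (finishes hour 4), deburring can start at hour 4 and finishes at hour 12.
Surface grinding cannot start until deburring (finishes hour 12); material receipt (finishes hour 4). The controlling bound is hour 12, so surface grinding finishes at 12 + 6 = hour 18.
Coating waits on surface grinding (finishes hour 18, plus 1-hour gap → hour 19), so it starts at hour 19 and finishes at 19 + 1 = hour 20.

20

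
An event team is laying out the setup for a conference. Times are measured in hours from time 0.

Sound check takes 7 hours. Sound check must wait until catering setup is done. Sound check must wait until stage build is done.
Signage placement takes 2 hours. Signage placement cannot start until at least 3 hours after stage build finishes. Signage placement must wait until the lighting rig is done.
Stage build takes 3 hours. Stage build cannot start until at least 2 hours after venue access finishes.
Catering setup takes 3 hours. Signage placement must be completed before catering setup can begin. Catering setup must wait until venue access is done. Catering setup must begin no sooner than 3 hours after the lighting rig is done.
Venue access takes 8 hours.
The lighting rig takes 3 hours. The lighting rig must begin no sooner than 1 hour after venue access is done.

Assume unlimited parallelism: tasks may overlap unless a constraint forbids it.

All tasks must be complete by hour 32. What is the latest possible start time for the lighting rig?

Nothing follows sound check; the deadline of hour 32 is its only limit. It must start by 32 − 7 = hour 25.
Catering setup has to be done before sound check (must start by hour 25). That means finishing by hour 25, i.e. starting by 25 − 3 = hour 22.
Since catering setup (must start by hour 22) depends on it, signage placement must finish by hour 22. Backing off its 2-hour duration gives a latest start of hour 20.
The lighting rig feeds signage placement (must start by hour 20); catering setup (must start by hour 22, minus 3-hour gap → hour 19). Taking the minimum, the lighting rig must finish by hour 19 and start by 19 − 3 = hour 16.

16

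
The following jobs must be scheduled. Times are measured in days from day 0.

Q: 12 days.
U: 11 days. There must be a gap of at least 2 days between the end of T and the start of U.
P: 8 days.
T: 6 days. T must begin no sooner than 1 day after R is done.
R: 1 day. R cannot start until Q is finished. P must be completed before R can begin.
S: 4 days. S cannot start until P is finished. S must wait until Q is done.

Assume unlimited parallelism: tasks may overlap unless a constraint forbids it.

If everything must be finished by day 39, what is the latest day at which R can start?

Nothing follows U; the deadline of day 39 is its only limit. It must start by 39 − 11 = day 28.
Since U (must start by day 28, minus 2-day gap → day 26) depends on it, T must finish by day 26. Backing off its 6-day duration gives a latest start of day 20.
R feeds into T (must start by day 20, minus 1-day gap → day 19); so R must finish by day 19 and therefore start by day 18.

18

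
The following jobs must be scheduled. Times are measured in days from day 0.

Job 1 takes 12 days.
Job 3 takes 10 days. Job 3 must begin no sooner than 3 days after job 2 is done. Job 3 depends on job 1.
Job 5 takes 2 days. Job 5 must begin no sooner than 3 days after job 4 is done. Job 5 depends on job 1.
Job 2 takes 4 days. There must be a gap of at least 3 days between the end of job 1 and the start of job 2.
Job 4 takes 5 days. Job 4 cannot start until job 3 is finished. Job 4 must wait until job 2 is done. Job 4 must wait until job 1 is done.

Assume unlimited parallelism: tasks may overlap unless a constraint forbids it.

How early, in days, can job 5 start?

Job 1 has no prerequisites, so it starts at day 0 and finishes at day 12.
Job 2 waits on job 1 (finishes day 12, plus 3-day gap → day 15), so it starts at day 15 and finishes at 15 + 4 = day 19.
For job 3: job 2 (finishes day 19, plus 3-day gap → day 22); job 1 (finishes day 12). Taking the maximum gives a start of day 22, and it finishes at 22 + 10 = day 32.
For job 4: job 3 (finishes day 32); job 2 (finishes day 19); job 1 (finishes day 12). Taking the maximum gives a start of day 32, and it finishes at 32 + 5 = day 37.
Job 5 waits on job 4 (finishes day 37, plus 3-day gap → day 40); job 1 (finishes day 12). The latest of these is day 40, which is the earliest job 5 can start.

40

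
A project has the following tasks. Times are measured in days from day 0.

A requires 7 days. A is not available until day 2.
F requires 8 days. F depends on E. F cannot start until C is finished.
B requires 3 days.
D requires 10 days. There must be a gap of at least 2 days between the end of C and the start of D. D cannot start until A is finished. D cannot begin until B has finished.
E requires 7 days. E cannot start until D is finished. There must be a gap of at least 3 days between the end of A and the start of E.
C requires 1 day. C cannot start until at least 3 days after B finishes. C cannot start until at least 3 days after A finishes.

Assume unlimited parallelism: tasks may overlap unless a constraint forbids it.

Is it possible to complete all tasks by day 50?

Yes

B has no prerequisites, so it starts at day 0 and finishes at day 3.
A waits on its own release at day 2, so it starts at day 2 and finishes at 2 + 7 = day 9.
C needs all of B (finishes day 3, plus 3-day gap → day 6); A (finishes day 9, plus 3-day gap → day 12). That puts its earliest start at day 12; it finishes at 12 + 1 = day 13.
For D: C (finishes day 13, plus 2-day gap → day 15); A (finishes day 9); B (finishes day 3). Taking the maximum gives a start of day 15, and it finishes at 15 + 10 = day 25.
E needs all of D (finishes day 25); A (finishes day 9, plus 3-day gap → day 12). That puts its earliest start at day 25; it finishes at 25 + 7 = day 32.
For F: E (finishes day 32); C (finishes day 13). Taking the maximum gives a start of day 32, and it finishes at 32 + 8 = day 40.
Every task is finished by day 40, which is no later than the deadline of 50, so the schedule is feasible.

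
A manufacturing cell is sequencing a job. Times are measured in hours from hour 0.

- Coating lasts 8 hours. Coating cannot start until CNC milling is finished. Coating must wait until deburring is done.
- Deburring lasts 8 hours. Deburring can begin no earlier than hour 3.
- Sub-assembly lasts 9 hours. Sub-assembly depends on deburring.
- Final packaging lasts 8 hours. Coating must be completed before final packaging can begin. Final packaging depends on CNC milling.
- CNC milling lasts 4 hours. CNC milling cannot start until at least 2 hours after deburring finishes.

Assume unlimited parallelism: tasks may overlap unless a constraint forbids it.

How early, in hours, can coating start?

17

Deburring cannot begin until its own release at hour 3. It runs from hour 3 to 3 + 8 = hour 11.
After deburring (finishes hour 11, plus 2-hour gap → hour 13), CNC milling can start at hour 13 and finishes at hour 17.
Coating waits on CNC milling (finishes hour 17); deburring (finishes hour 11). The latest of these is hour 17, which is the earliest coating can start.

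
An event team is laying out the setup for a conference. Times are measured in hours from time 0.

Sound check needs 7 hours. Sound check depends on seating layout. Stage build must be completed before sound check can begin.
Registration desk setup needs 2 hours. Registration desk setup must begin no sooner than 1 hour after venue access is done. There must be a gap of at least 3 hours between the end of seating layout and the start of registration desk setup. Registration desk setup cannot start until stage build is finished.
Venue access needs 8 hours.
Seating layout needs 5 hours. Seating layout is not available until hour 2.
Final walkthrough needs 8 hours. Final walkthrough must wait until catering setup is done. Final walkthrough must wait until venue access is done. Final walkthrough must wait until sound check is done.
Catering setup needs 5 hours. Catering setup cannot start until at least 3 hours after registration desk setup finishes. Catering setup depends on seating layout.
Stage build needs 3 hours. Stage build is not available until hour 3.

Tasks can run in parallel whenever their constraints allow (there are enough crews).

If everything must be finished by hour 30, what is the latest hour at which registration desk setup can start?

To finish by hour 30, final walkthrough (duration 8) must start no later than hour 22.
Catering setup has to be done before final walkthrough (must start by hour 22). That means finishing by hour 22, i.e. starting by 22 − 5 = hour 17.
Registration desk setup has to be done before catering setup (must start by hour 17, minus 3-hour gap → hour 14). That means finishing by hour 14, i.e. starting by 14 − 2 = hour 12.

12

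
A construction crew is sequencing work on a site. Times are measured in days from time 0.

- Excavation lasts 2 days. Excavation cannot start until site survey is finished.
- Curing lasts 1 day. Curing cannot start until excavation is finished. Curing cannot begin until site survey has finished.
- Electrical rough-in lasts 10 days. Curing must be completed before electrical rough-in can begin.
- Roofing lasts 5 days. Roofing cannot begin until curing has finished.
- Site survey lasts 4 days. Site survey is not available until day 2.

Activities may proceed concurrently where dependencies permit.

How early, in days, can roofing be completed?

After its own release at day 2, site survey can start at day 2 and finishes at day 6.
Excavation waits on site survey (finishes day 6), so it starts at day 6 and finishes at 6 + 2 = day 8.
Curing has to wait for excavation (finishes day 8); site survey (finishes day 6). The latest of these is day 8, so curing runs day 8 to 8 + 1 = day 9.
After curing (finishes day 9), roofing can start at day 9 and finishes at day 14.

14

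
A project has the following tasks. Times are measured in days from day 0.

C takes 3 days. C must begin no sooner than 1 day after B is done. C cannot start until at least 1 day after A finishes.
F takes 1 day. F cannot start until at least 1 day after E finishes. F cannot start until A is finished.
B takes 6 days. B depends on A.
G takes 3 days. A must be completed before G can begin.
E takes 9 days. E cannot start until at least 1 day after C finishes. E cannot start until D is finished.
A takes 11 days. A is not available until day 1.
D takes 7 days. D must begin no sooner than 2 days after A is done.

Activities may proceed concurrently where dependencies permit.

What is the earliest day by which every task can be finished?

34

A waits on its own release at day 1, so it starts at day 1 and finishes at 1 + 11 = day 12.
After A (finishes day 12), G can start at day 12 and finishes at day 15.
After A (finishes day 12, plus 2-day gap → day 14), D can start at day 14 and finishes at day 21.
After A (finishes day 12), B can start at day 12 and finishes at day 18.
C cannot start until B (finishes day 18, plus 1-day gap → day 19); A (finishes day 12, plus 1-day gap → day 13). The controlling bound is day 19, so C finishes at 19 + 3 = day 22.
E has to wait for C (finishes day 22, plus 1-day gap → day 23); D (finishes day 21). The latest of these is day 23, so E runs day 23 to 23 + 9 = day 32.
F has to wait for E (finishes day 32, plus 1-day gap → day 33); A (finishes day 12). The latest of these is day 33, so F runs day 33 to 33 + 1 = day 34.
All tasks are finished once the last one completes. Finish times: A at 12, B at 18, C at 22, D at 21, E at 32, F at 34, G at 15. The latest is day 34.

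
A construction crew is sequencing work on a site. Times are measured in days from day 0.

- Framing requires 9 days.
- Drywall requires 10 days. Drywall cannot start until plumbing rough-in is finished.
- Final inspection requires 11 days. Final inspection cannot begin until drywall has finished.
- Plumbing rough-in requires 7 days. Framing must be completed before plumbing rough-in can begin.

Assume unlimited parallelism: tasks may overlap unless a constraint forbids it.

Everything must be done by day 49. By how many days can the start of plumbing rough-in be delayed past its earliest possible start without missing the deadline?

Framing has no prerequisites, so it starts at day 0 and finishes at day 9.
After framing (finishes day 9), plumbing rough-in can start at day 9 and finishes at day 16.

Working backward from the deadline:
Nothing follows final inspection; the deadline of day 49 is its only limit. It must start by 49 − 11 = day 38.
Since final inspection (must start by day 38) depends on it, drywall must finish by day 38. Backing off its 10-day duration gives a latest start of day 28.
Plumbing rough-in has to be done before drywall (must start by day 28). That means finishing by day 28, i.e. starting by 28 − 7 = day 21.
So plumbing rough-in can start as early as day 9 and as late as day 21, giving 21 − 9 = 12 days of slack.

12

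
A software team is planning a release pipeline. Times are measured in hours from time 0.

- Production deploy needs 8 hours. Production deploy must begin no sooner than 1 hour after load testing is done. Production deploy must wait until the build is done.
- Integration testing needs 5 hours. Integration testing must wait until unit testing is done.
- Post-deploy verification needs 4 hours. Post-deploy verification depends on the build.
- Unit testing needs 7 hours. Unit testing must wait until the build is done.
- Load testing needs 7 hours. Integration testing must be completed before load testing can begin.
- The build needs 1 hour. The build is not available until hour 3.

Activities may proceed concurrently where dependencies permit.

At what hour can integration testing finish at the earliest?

16

The build waits on its own release at hour 3, so it starts at hour 3 and finishes at 3 + 1 = hour 4.
Unit testing waits on the build (finishes hour 4), so it starts at hour 4 and finishes at 4 + 7 = hour 11.
Integration testing waits on unit testing (finishes hour 11), so it starts at hour 11 and finishes at 11 + 5 = hour 16.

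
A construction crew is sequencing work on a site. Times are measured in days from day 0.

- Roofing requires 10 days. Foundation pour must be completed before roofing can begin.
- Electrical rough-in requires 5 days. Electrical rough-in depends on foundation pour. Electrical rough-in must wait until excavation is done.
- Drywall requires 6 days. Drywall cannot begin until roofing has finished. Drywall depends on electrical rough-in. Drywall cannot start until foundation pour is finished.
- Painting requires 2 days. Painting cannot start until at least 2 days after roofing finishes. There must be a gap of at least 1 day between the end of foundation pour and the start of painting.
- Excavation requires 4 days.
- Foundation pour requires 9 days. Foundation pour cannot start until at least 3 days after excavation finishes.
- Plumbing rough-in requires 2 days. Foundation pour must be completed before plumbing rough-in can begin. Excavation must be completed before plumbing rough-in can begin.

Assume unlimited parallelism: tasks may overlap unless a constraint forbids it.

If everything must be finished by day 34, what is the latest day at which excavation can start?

2

Drywall has no dependents, so it just needs to finish by day 34. Starting by 34 − 6 = day 28 achieves that.
Painting must finish by day 34; it takes 2 days, so it must start by 34 − 2 = day 32.
For roofing: drywall (must start by day 28); painting (must start by day 32, minus 2-day gap → day 30). The most restrictive is day 28; with a 10-day duration, roofing must start by day 18.
Plumbing rough-in has no dependents, so it just needs to finish by day 34. Starting by 34 − 2 = day 32 achieves that.
Since drywall (must start by day 28) depends on it, electrical rough-in must finish by day 28. Backing off its 5-day duration gives a latest start of day 23.
Foundation pour has several dependents: roofing (must start by day 18); plumbing rough-in (must start by day 32); electrical rough-in (must start by day 23); drywall (must start by day 28); painting (must start by day 32, minus 1-day gap → day 31). The earliest of those limits is day 18, so foundation pour must start by 18 − 9 = day 9.
Excavation feeds foundation pour (must start by day 9, minus 3-day gap → day 6); plumbing rough-in (must start by day 32); electrical rough-in (must start by day 23). Taking the minimum, excavation must finish by day 6 and start by 6 − 4 = day 2.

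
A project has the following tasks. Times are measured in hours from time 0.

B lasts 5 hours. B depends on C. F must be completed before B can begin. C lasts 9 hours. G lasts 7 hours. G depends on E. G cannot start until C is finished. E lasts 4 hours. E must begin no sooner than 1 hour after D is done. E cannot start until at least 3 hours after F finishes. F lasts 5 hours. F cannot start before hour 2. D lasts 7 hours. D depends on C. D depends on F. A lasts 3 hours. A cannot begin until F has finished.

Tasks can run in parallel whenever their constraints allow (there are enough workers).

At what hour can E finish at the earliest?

After its own release at hour 2, F can start at hour 2 and finishes at hour 7.
C can start immediately at hour 0; it finishes at hour 9.
D has to wait for C (finishes hour 9); F (finishes hour 7). The latest of these is hour 9, so D runs hour 9 to 9 + 7 = hour 16.
E cannot start until D (finishes hour 16, plus 1-hour gap → hour 17); F (finishes hour 7, plus 3-hour gap → hour 10). The controlling bound is hour 17, so E finishes at 17 + 4 = hour 21.

21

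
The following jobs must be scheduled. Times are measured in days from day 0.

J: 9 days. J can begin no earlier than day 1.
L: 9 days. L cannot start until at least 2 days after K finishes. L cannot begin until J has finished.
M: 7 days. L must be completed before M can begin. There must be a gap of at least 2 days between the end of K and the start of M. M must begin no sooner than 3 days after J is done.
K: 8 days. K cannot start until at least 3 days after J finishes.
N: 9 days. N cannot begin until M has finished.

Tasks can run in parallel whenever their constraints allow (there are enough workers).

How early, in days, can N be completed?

48

After its own release at day 1, J can start at day 1 and finishes at day 10.
K cannot begin until J (finishes day 10, plus 3-day gap → day 13). It runs from day 13 to 13 + 8 = day 21.
L needs all of K (finishes day 21, plus 2-day gap → day 23); J (finishes day 10). That puts its earliest start at day 23; it finishes at 23 + 9 = day 32.
M cannot start until L (finishes day 32); K (finishes day 21, plus 2-day gap → day 23); J (finishes day 10, plus 3-day gap → day 13). The controlling bound is day 32, so M finishes at 32 + 7 = day 39.
N waits on M (finishes day 39), so it starts at day 39 and finishes at 39 + 9 = day 48.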